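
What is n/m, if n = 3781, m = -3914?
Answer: -199/206 ≈ -0.96602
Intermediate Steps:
n/m = 3781/(-3914) = 3781*(-1/3914) = -199/206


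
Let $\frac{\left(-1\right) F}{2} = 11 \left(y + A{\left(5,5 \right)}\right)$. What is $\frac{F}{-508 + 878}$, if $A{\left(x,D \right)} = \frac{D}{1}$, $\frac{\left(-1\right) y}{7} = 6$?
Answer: $\frac{11}{5} \approx 2.2$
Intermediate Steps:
$y = -42$ ($y = \left(-7\right) 6 = -42$)
$A{\left(x,D \right)} = D$ ($A{\left(x,D \right)} = D 1 = D$)
$F = 814$ ($F = - 2 \cdot 11 \left(-42 + 5\right) = - 2 \cdot 11 \left(-37\right) = \left(-2\right) \left(-407\right) = 814$)
$\frac{F}{-508 + 878} = \frac{814}{-508 + 878} = \frac{814}{370} = 814 \cdot \frac{1}{370} = \frac{11}{5}$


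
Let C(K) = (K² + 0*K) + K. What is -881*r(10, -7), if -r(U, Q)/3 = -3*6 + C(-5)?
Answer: 5286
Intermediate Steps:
C(K) = K + K² (C(K) = (K² + 0) + K = K² + K = K + K²)
r(U, Q) = -6 (r(U, Q) = -3*(-3*6 - 5*(1 - 5)) = -3*(-18 - 5*(-4)) = -3*(-18 + 20) = -3*2 = -6)
-881*r(10, -7) = -881*(-6) = 5286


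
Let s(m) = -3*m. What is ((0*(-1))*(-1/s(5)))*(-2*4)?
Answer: 0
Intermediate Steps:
((0*(-1))*(-1/s(5)))*(-2*4) = ((0*(-1))*(-1/((-3*5))))*(-2*4) = (0*(-1/(-15)))*(-8) = (0*(-1*(-1/15)))*(-8) = (0*(1/15))*(-8) = 0*(-8) = 0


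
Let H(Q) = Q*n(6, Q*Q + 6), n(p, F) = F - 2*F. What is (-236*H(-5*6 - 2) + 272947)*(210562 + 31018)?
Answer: -1813205988540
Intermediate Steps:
n(p, F) = -F
H(Q) = Q*(-6 - Q**2) (H(Q) = Q*(-(Q*Q + 6)) = Q*(-(Q**2 + 6)) = Q*(-(6 + Q**2)) = Q*(-6 - Q**2))
(-236*H(-5*6 - 2) + 272947)*(210562 + 31018) = (-(-236)*(-5*6 - 2)*(6 + (-5*6 - 2)**2) + 272947)*(210562 + 31018) = (-(-236)*(-30 - 2)*(6 + (-30 - 2)**2) + 272947)*241580 = (-(-236)*(-32)*(6 + (-32)**2) + 272947)*241580 = (-(-236)*(-32)*(6 + 1024) + 272947)*241580 = (-(-236)*(-32)*1030 + 272947)*241580 = (-236*32960 + 272947)*241580 = (-7778560 + 272947)*241580 = -7505613*241580 = -1813205988540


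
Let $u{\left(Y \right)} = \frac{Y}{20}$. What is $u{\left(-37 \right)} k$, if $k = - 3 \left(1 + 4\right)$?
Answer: $\frac{111}{4} \approx 27.75$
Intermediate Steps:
$u{\left(Y \right)} = \frac{Y}{20}$ ($u{\left(Y \right)} = Y \frac{1}{20} = \frac{Y}{20}$)
$k = -15$ ($k = \left(-3\right) 5 = -15$)
$u{\left(-37 \right)} k = \frac{1}{20} \left(-37\right) \left(-15\right) = \left(- \frac{37}{20}\right) \left(-15\right) = \frac{111}{4}$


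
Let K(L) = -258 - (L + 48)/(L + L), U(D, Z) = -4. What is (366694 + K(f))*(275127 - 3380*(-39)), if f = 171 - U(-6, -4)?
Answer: 52191920063019/350 ≈ 1.4912e+11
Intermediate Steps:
f = 175 (f = 171 - 1*(-4) = 171 + 4 = 175)
K(L) = -258 - (48 + L)/(2*L)
(366694 + K(f))*(275127 - 3380*(-39)) = (366694 + (-517/2 - 24/175))*(275127 - 3380*(-39)) = (366694 + (-517/2 - 24*1/175))*(275127 + 131820) = (366694 + (-517/2 - 24/175))*406947 = (366694 - 90523/350)*406947 = (128252377/350)*406947 = 52191920063019/350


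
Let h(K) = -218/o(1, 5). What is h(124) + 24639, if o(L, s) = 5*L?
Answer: 122977/5 ≈ 24595.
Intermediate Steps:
h(K) = -218/5 (h(K) = -218/(5*1) = -218/5)
h(124) + 24639 = -218/5 + 24639 = 122977/5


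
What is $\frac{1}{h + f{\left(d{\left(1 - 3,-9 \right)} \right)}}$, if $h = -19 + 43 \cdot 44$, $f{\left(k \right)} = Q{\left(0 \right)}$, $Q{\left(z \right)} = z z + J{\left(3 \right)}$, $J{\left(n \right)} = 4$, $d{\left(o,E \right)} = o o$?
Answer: $\frac{1}{1877} \approx 0.00053276$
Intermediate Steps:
$d{\left(o,E \right)} = o^{2}$
$Q{\left(z \right)} = 4 + z^{2}$ ($Q{\left(z \right)} = z z + 4 = z^{2} + 4 = 4 + z^{2}$)
$f{\left(k \right)} = 4$ ($f{\left(k \right)} = 4 + 0^{2} = 4 + 0 = 4$)
$h = 1873$ ($h = -19 + 1892 = 1873$)
$\frac{1}{h + f{\left(d{\left(1 - 3,-9 \right)} \right)}} = \frac{1}{1873 + 4} = \frac{1}{1877}$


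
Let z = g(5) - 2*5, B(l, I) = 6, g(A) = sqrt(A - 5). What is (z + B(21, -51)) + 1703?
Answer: 1699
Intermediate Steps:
g(A) = sqrt(-5 + A)
z = -10 (z = sqrt(-5 + 5) - 2*5 = sqrt(0) - 10 = 0 - 10 = -10)
(z + B(21, -51)) + 1703 = (-10 + 6) + 1703 = -4 + 1703 = 1699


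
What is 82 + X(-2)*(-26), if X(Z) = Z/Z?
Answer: 56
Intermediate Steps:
X(Z) = 1
82 + X(-2)*(-26) = 82 + 1*(-26) = 82 - 26 = 56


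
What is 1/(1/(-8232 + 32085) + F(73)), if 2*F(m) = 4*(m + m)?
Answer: 23853/6965077 ≈ 0.0034247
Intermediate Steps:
F(m) = 4*m (F(m) = (4*(m + m))/2 = (4*(2*m))/2 = (8*m)/2 = 4*m)
1/(1/(-8232 + 32085) + F(73)) = 1/(1/(-8232 + 32085) + 4*73) = 1/(1/23853 + 292) = 1/(6965077/23853) = 23853/6965077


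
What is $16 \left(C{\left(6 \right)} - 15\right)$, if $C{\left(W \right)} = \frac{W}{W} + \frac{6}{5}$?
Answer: $- \frac{1024}{5} \approx -204.8$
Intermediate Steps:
$C{\left(W \right)} = \frac{11}{5}$ ($C{\left(W \right)} = 1 + 6 \cdot \frac{1}{5} = 1 + \frac{6}{5} = \frac{11}{5}$)
$16 \left(C{\left(6 \right)} - 15\right) = 16 \left(\frac{11}{5} - 15\right) = 16 \left(- \frac{64}{5}\right) = - \frac{1024}{5}$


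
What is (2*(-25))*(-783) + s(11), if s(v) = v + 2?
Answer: 39163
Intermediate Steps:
s(v) = 2 + v
(2*(-25))*(-783) + s(11) = (2*(-25))*(-783) + (2 + 11) = -50*(-783) + 13 = 39150 + 13 = 39163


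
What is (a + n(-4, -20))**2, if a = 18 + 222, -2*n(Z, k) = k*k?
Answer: 1600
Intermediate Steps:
n(Z, k) = -k**2/2 (n(Z, k) = -k*k/2 = -k**2/2)
a = 240
(a + n(-4, -20))**2 = (240 - 1/2*(-20)**2)**2 = (240 - 1/2*400)**2 = (240 - 200)**2 = 40**2 = 1600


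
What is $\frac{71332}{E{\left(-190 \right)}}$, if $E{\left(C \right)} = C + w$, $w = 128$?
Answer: $- \frac{35666}{31} \approx -1150.5$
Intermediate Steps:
$E{\left(C \right)} = 128 + C$ ($E{\left(C \right)} = C + 128 = 128 + C$)
$\frac{71332}{E{\left(-190 \right)}} = \frac{71332}{128 - 190} = \frac{71332}{-62} = 71332 \left(- \frac{1}{62}\right) = - \frac{35666}{31}$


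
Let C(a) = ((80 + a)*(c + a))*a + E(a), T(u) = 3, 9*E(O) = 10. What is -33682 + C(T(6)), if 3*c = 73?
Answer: -241874/9 ≈ -26875.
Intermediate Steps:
c = 73/3 (c = (1/3)*73 = 73/3 ≈ 24.333)
E(O) = 10/9 (E(O) = (1/9)*10 = 10/9)
C(a) = 10/9 + a*(80 + a)*(73/3 + a) (C(a) = ((80 + a)*(73/3 + a))*a + 10/9 = a*(80 + a)*(73/3 + a) + 10/9 = 10/9 + a*(80 + a)*(73/3 + a))
-33682 + C(T(6)) = -33682 + (10/9 + 3**3 + (313/3)*3**2 + (5840/3)*3) = -33682 + (10/9 + 27 + (313/3)*9 + 5840) = -33682 + (10/9 + 27 + 939 + 5840) = -33682 + 61264/9 = -241874/9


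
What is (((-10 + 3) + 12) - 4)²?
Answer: 1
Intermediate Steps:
(((-10 + 3) + 12) - 4)² = ((-7 + 12) - 4)² = (5 - 4)² = 1² = 1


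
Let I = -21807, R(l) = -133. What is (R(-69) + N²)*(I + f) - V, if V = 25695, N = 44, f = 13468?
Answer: -15060912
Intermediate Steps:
(R(-69) + N²)*(I + f) - V = (-133 + 44²)*(-21807 + 13468) - 1*25695 = (-133 + 1936)*(-8339) - 25695 = 1803*(-8339) - 25695 = -15035217 - 25695 = -15060912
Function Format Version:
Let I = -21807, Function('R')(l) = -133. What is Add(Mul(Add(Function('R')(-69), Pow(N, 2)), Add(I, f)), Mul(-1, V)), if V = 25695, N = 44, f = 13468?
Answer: -15060912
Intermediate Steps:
Add(Mul(Add(Function('R')(-69), Pow(N, 2)), Add(I, f)), Mul(-1, V)) = Add(Mul(Add(-133, Pow(44, 2)), Add(-21807, 13468)), Mul(-1, 25695)) = Add(Mul(Add(-133, 1936), -8339), -25695) = Add(Mul(1803, -8339), -25695) = Add(-15035217, -25695) = -15060912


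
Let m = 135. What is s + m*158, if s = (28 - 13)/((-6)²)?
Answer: 255965/12 ≈ 21330.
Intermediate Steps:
s = 5/12 (s = 15/36 = 15*(1/36) = 5/12 ≈ 0.41667)
s + m*158 = 5/12 + 135*158 = 5/12 + 21330 = 255965/12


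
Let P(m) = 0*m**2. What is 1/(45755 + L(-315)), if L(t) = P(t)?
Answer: 1/45755 ≈ 2.1856e-5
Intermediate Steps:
P(m) = 0
L(t) = 0
1/(45755 + L(-315)) = 1/(45755 + 0) = 1/45755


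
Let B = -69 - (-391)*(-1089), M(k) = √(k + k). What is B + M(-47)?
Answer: -425868 + I*√94 ≈ -4.2587e+5 + 9.6954*I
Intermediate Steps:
M(k) = √2*√k (M(k) = √(2*k) = √2*√k)
B = -425868 (B = -69 - 391*1089 = -69 - 425799 = -425868)
B + M(-47) = -425868 + √2*√(-47) = -425868 + √2*(I*√47) = -425868 + I*√94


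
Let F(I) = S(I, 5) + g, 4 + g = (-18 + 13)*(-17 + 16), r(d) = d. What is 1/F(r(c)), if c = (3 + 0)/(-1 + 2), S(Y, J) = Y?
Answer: ¼ ≈ 0.25000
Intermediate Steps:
c = 3 (c = 3/1 = 3*1 = 3)
g = 1 (g = -4 + (-18 + 13)*(-17 + 16) = -4 - 5*(-1) = -4 + 5 = 1)
F(I) = 1 + I (F(I) = I + 1 = 1 + I)
1/F(r(c)) = 1/(1 + 3) = 1/4 = ¼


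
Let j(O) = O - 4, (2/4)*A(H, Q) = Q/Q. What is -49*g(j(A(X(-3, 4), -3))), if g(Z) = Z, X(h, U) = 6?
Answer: 98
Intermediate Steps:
A(H, Q) = 2 (A(H, Q) = 2*(Q/Q) = 2*1 = 2)
j(O) = -4 + O
-49*g(j(A(X(-3, 4), -3))) = -49*(-4 + 2) = -49*(-2) = 98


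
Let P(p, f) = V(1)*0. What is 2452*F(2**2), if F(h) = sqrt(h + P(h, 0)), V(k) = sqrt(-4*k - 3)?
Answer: 4904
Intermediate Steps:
V(k) = sqrt(-3 - 4*k)
P(p, f) = 0 (P(p, f) = sqrt(-3 - 4*1)*0 = sqrt(-3 - 4)*0 = sqrt(-7)*0 = (I*sqrt(7))*0 = 0)
F(h) = sqrt(h) (F(h) = sqrt(h + 0) = sqrt(h))
2452*F(2**2) = 2452*sqrt(2**2) = 2452*sqrt(4) = 2452*2 = 4904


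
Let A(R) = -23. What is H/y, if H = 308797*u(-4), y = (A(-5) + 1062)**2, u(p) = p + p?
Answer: -2470376/1079521 ≈ -2.2884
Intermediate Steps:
u(p) = 2*p
y = 1079521 (y = (-23 + 1062)**2 = 1039**2 = 1079521)
H = -2470376 (H = 308797*(2*(-4)) = 308797*(-8) = -2470376)
H/y = -2470376/1079521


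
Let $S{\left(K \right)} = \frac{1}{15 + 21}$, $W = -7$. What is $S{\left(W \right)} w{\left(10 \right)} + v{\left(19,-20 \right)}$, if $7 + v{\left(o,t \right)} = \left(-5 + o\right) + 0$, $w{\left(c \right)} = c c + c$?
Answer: $\frac{181}{18} \approx 10.056$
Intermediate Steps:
$w{\left(c \right)} = c + c^{2}$ ($w{\left(c \right)} = c^{2} + c = c + c^{2}$)
$v{\left(o,t \right)} = -12 + o$ ($v{\left(o,t \right)} = -7 + \left(\left(-5 + o\right) + 0\right) = -7 + \left(-5 + o\right) = -12 + o$)
$S{\left(K \right)} = \frac{1}{36}$
$S{\left(W \right)} w{\left(10 \right)} + v{\left(19,-20 \right)} = \frac{10 \left(1 + 10\right)}{36} + \left(-12 + 19\right) = \frac{10 \cdot 11}{36} + 7 = \frac{1}{36} \cdot 110 + 7 = \frac{55}{18} + 7 = \frac{181}{18}$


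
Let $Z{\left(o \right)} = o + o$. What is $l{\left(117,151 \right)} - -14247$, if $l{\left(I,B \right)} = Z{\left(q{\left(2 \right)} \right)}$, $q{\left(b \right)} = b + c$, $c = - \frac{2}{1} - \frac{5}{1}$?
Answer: $14237$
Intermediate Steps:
$c = -7$ ($c = \left(-2\right) 1 - 5 = -2 - 5 = -7$)
$q{\left(b \right)} = -7 + b$ ($q{\left(b \right)} = b - 7 = -7 + b$)
$Z{\left(o \right)} = 2 o$
$l{\left(I,B \right)} = -10$ ($l{\left(I,B \right)} = 2 \left(-7 + 2\right) = 2 \left(-5\right) = -10$)
$l{\left(117,151 \right)} - -14247 = -10 - -14247 = -10 + 14247 = 14237$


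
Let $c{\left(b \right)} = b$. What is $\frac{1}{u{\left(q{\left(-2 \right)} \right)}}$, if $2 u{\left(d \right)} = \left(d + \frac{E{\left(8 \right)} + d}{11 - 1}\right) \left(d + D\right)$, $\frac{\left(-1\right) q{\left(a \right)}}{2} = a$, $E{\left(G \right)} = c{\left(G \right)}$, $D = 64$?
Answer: $\frac{5}{884} \approx 0.0056561$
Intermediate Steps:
$E{\left(G \right)} = G$
$q{\left(a \right)} = - 2 a$
$u{\left(d \right)} = \frac{\left(64 + d\right) \left(\frac{4}{5} + \frac{11 d}{10}\right)}{2}$ ($u{\left(d \right)} = \frac{\left(d + \frac{8 + d}{11 - 1}\right) \left(d + 64\right)}{2} = \frac{\left(d + \frac{8 + d}{10}\right) \left(64 + d\right)}{2} = \frac{\left(d + \left(8 + d\right) \frac{1}{10}\right) \left(64 + d\right)}{2} = \frac{\left(d + \left(\frac{4}{5} + \frac{d}{10}\right)\right) \left(64 + d\right)}{2} = \frac{\left(\frac{4}{5} + \frac{11 d}{10}\right) \left(64 + d\right)}{2} = \frac{\left(64 + d\right) \left(\frac{4}{5} + \frac{11 d}{10}\right)}{2}$)
$\frac{1}{u{\left(q{\left(-2 \right)} \right)}} = \frac{1}{\frac{128}{5} + \frac{11 \left(\left(-2\right) \left(-2\right)\right)^{2}}{20} + \frac{178 \left(\left(-2\right) \left(-2\right)\right)}{5}} = \frac{1}{\frac{128}{5} + \frac{11 \cdot 4^{2}}{20} + \frac{178}{5} \cdot 4} = \frac{1}{\frac{128}{5} + \frac{11}{20} \cdot 16 + \frac{712}{5}} = \frac{1}{\frac{128}{5} + \frac{44}{5} + \frac{712}{5}} = \frac{1}{\frac{884}{5}} = \frac{5}{884}$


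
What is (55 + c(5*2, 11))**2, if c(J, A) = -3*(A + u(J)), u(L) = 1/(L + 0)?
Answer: 47089/100 ≈ 470.89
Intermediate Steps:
u(L) = 1/L
c(J, A) = -3*A - 3/J (c(J, A) = -3*(A + 1/J) = -3*A - 3/J)
(55 + c(5*2, 11))**2 = (55 + (-3*11 - 3/(5*2)))**2 = (55 + (-33 - 3/10))**2 = (55 - 333/10)**2 = (217/10)**2 = 47089/100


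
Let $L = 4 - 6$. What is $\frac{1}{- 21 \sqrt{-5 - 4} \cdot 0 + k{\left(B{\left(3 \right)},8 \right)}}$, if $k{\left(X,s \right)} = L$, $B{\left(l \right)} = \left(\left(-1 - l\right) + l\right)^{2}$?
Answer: $- \frac{1}{2} \approx -0.5$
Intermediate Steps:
$B{\left(l \right)} = 1$ ($B{\left(l \right)} = \left(-1\right)^{2} = 1$)
$L = -2$
$k{\left(X,s \right)} = -2$
$\frac{1}{- 21 \sqrt{-5 - 4} \cdot 0 + k{\left(B{\left(3 \right)},8 \right)}} = \frac{1}{- 21 \sqrt{-5 - 4} \cdot 0 - 2} = \frac{1}{- 21 \sqrt{-9} \cdot 0 - 2} = \frac{1}{- 21 \cdot 3 i 0 - 2} = \frac{1}{\left(-21\right) 0 - 2} = \frac{1}{0 - 2} = \frac{1}{-2} = - \frac{1}{2}$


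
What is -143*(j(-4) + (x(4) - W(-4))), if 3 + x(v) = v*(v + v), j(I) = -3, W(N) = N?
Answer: -4290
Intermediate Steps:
x(v) = -3 + 2*v² (x(v) = -3 + v*(v + v) = -3 + v*(2*v) = -3 + 2*v²)
-143*(j(-4) + (x(4) - W(-4))) = -143*(-3 + ((-3 + 2*4²) - 1*(-4))) = -143*(-3 + ((-3 + 2*16) + 4)) = -143*(-3 + ((-3 + 32) + 4)) = -143*(-3 + (29 + 4)) = -143*(-3 + 33) = -143*30 = -4290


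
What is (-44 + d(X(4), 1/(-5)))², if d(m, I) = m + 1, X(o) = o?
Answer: 1521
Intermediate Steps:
d(m, I) = 1 + m
(-44 + d(X(4), 1/(-5)))² = (-44 + (1 + 4))² = (-44 + 5)² = (-39)² = 1521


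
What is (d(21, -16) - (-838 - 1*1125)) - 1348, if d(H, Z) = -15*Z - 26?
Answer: 829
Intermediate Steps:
d(H, Z) = -26 - 15*Z
(d(21, -16) - (-838 - 1*1125)) - 1348 = ((-26 - 15*(-16)) - (-838 - 1*1125)) - 1348 = ((-26 + 240) - (-838 - 1125)) - 1348 = (214 - 1*(-1963)) - 1348 = (214 + 1963) - 1348 = 2177 - 1348 = 829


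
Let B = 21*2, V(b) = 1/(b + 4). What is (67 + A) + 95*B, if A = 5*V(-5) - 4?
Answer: 4048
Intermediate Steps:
V(b) = 1/(4 + b)
A = -9 (A = 5/(4 - 5) - 4 = 5/(-1) - 4 = 5*(-1) - 4 = -5 - 4 = -9)
B = 42
(67 + A) + 95*B = (67 - 9) + 95*42 = 58 + 3990 = 4048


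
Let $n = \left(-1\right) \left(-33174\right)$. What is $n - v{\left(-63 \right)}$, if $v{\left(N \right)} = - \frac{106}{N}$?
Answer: $\frac{2089856}{63} \approx 33172.0$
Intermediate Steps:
$n = 33174$
$n - v{\left(-63 \right)} = 33174 - - \frac{106}{-63} = 33174 - \left(-106\right) \left(- \frac{1}{63}\right) = 33174 - \frac{106}{63} = \frac{2089856}{63}$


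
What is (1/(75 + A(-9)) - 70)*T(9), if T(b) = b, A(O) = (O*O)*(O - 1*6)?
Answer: -239403/380 ≈ -630.01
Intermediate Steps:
A(O) = O²*(-6 + O) (A(O) = O²*(O - 6) = O²*(-6 + O))
(1/(75 + A(-9)) - 70)*T(9) = (1/(75 + (-9)²*(-6 - 9)) - 70)*9 = (1/(75 + 81*(-15)) - 70)*9 = (1/(75 - 1215) - 70)*9 = (1/(-1140) - 70)*9 = (-1/1140 - 70)*9 = -79801/1140*9 = -239403/380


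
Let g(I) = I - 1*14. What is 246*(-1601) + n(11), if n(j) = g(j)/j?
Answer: -4332309/11 ≈ -3.9385e+5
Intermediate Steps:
g(I) = -14 + I (g(I) = I - 14 = -14 + I)
n(j) = (-14 + j)/j
246*(-1601) + n(11) = 246*(-1601) + (-14 + 11)/11 = -393846 + (1/11)*(-3) = -393846 - 3/11 = -4332309/11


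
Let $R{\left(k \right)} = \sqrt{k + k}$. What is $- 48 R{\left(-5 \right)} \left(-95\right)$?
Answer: $4560 i \sqrt{10} \approx 14420.0 i$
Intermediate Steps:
$R{\left(k \right)} = \sqrt{2} \sqrt{k}$ ($R{\left(k \right)} = \sqrt{2 k} = \sqrt{2} \sqrt{k}$)
$- 48 R{\left(-5 \right)} \left(-95\right) = - 48 \sqrt{2} \sqrt{-5} \left(-95\right) = - 48 \sqrt{2} i \sqrt{5} \left(-95\right) = - 48 i \sqrt{10} \left(-95\right) = 4560 i \sqrt{10}$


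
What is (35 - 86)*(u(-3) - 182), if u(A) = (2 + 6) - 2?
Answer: 8976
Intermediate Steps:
u(A) = 6 (u(A) = 8 - 2 = 6)
(35 - 86)*(u(-3) - 182) = (35 - 86)*(6 - 182) = -51*(-176) = 8976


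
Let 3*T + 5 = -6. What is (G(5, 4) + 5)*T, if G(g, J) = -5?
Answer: 0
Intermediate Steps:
T = -11/3 (T = -5/3 + (1/3)*(-6) = -5/3 - 2 = -11/3 ≈ -3.6667)
(G(5, 4) + 5)*T = (-5 + 5)*(-11/3) = 0*(-11/3) = 0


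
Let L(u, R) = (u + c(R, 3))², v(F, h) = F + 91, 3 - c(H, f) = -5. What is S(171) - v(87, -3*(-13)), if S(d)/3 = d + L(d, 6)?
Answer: 96458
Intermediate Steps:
c(H, f) = 8 (c(H, f) = 3 - 1*(-5) = 3 + 5 = 8)
v(F, h) = 91 + F
L(u, R) = (8 + u)² (L(u, R) = (u + 8)² = (8 + u)²)
S(d) = 3*d + 3*(8 + d)² (S(d) = 3*(d + (8 + d)²) = 3*d + 3*(8 + d)²)
S(171) - v(87, -3*(-13)) = (3*171 + 3*(8 + 171)²) - (91 + 87) = (513 + 3*179²) - 1*178 = (513 + 3*32041) - 178 = (513 + 96123) - 178 = 96636 - 178 = 96458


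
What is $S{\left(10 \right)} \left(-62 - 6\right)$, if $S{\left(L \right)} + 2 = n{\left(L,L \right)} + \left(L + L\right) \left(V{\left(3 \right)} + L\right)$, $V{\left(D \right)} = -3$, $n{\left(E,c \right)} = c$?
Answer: $-10064$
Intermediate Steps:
$S{\left(L \right)} = -2 + L + 2 L \left(-3 + L\right)$ ($S{\left(L \right)} = -2 + \left(L + \left(L + L\right) \left(-3 + L\right)\right) = -2 + \left(L + 2 L \left(-3 + L\right)\right) = -2 + L + 2 L \left(-3 + L\right)$)
$S{\left(10 \right)} \left(-62 - 6\right) = \left(-2 - 50 + 2 \cdot 10^{2}\right) \left(-62 - 6\right) = \left(-2 - 50 + 2 \cdot 100\right) \left(-68\right) = \left(-2 - 50 + 200\right) \left(-68\right) = 148 \left(-68\right) = -10064$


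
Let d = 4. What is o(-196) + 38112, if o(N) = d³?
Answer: 38176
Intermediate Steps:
o(N) = 64 (o(N) = 4³ = 64)
o(-196) + 38112 = 64 + 38112 = 38176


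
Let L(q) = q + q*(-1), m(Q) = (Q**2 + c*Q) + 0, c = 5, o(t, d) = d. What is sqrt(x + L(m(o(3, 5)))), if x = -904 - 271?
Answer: 5*I*sqrt(47) ≈ 34.278*I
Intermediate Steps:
m(Q) = Q**2 + 5*Q (m(Q) = (Q**2 + 5*Q) + 0 = Q**2 + 5*Q)
L(q) = 0 (L(q) = q - q = 0)
x = -1175
sqrt(x + L(m(o(3, 5)))) = sqrt(-1175 + 0) = sqrt(-1175) = 5*I*sqrt(47)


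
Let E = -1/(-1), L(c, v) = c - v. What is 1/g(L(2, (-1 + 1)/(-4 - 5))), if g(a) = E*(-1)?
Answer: -1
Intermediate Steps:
E = 1 (E = -1*(-1) = 1)
g(a) = -1 (g(a) = 1*(-1) = -1)
1/g(L(2, (-1 + 1)/(-4 - 5))) = 1/(-1) = -1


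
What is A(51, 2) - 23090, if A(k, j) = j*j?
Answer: -23086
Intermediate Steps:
A(k, j) = j²
A(51, 2) - 23090 = 2² - 23090 = 4 - 23090 = -23086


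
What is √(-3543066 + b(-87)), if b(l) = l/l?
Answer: I*√3543065 ≈ 1882.3*I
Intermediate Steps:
b(l) = 1
√(-3543066 + b(-87)) = √(-3543066 + 1) = √(-3543065) = I*√3543065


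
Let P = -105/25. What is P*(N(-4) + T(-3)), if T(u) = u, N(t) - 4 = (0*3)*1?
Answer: -21/5 ≈ -4.2000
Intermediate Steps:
N(t) = 4 (N(t) = 4 + (0*3)*1 = 4 + 0*1 = 4 + 0 = 4)
P = -21/5 (P = -105*1/25 = -21/5 ≈ -4.2000)
P*(N(-4) + T(-3)) = -21*(4 - 3)/5 = -21/5*1 = -21/5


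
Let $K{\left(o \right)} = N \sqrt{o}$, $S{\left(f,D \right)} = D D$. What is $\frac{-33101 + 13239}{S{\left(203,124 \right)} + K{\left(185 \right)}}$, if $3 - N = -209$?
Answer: $- \frac{19087382}{14256671} + \frac{526343 \sqrt{185}}{28513342} \approx -1.0878$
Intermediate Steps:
$N = 212$ ($N = 3 - -209 = 3 + 209 = 212$)
$S{\left(f,D \right)} = D^{2}$
$K{\left(o \right)} = 212 \sqrt{o}$
$\frac{-33101 + 13239}{S{\left(203,124 \right)} + K{\left(185 \right)}} = \frac{-33101 + 13239}{124^{2} + 212 \sqrt{185}} = - \frac{19862}{15376 + 212 \sqrt{185}}$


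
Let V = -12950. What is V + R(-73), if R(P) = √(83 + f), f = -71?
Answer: -12950 + 2*√3 ≈ -12947.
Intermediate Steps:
R(P) = 2*√3 (R(P) = √(83 - 71) = √12 = 2*√3)
V + R(-73) = -12950 + 2*√3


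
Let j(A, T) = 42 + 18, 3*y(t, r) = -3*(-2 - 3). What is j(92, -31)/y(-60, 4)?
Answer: 12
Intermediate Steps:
y(t, r) = 5 (y(t, r) = (-3*(-2 - 3))/3 = (-3*(-5))/3 = (⅓)*15 = 5)
j(A, T) = 60
j(92, -31)/y(-60, 4) = 60/5 = 60*(⅕) = 12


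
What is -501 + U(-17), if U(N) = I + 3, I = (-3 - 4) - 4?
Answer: -509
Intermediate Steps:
I = -11 (I = -7 - 4 = -11)
U(N) = -8 (U(N) = -11 + 3 = -8)
-501 + U(-17) = -501 - 8 = -509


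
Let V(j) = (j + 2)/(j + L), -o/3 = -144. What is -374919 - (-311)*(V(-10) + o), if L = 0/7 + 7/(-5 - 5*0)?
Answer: -13699879/57 ≈ -2.4035e+5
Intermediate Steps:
o = 432 (o = -3*(-144) = 432)
L = -7/5 (L = 0*(1/7) + 7/(-5 + 0) = 0 + 7/(-5) = 0 + 7*(-1/5) = 0 - 7/5 = -7/5 ≈ -1.4000)
V(j) = (2 + j)/(-7/5 + j) (V(j) = (j + 2)/(j - 7/5) = (2 + j)/(-7/5 + j))
-374919 - (-311)*(V(-10) + o) = -374919 - (-311)*(5*(2 - 10)/(-7 + 5*(-10)) + 432) = -374919 - (-311)*(5*(-8)/(-7 - 50) + 432) = -374919 - (-311)*(5*(-8)/(-57) + 432) = -374919 - (-311)*(5*(-1/57)*(-8) + 432) = -374919 - (-311)*(40/57 + 432) = -374919 - (-311)*24664/57 = -374919 - 1*(-7670504/57) = -374919 + 7670504/57 = -13699879/57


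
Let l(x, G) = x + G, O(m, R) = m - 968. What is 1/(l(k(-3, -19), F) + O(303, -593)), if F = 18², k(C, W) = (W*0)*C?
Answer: -1/341 ≈ -0.0029326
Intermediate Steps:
k(C, W) = 0 (k(C, W) = 0*C = 0)
O(m, R) = -968 + m
F = 324
l(x, G) = G + x
1/(l(k(-3, -19), F) + O(303, -593)) = 1/((324 + 0) + (-968 + 303)) = 1/(324 - 665) = 1/(-341) = -1/341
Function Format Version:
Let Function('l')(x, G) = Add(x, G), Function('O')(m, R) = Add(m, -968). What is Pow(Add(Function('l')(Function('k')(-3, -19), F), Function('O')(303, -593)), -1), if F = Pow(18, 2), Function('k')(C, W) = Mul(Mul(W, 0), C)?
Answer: Rational(-1, 341) ≈ -0.0029326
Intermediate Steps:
Function('k')(C, W) = 0 (Function('k')(C, W) = Mul(0, C) = 0)
Function('O')(m, R) = Add(-968, m)
F = 324
Function('l')(x, G) = Add(G, x)
Pow(Add(Function('l')(Function('k')(-3, -19), F), Function('O')(303, -593)), -1) = Pow(Add(Add(324, 0), Add(-968, 303)), -1) = Pow(Add(324, -665), -1) = Pow(-341, -1) = Rational(-1, 341)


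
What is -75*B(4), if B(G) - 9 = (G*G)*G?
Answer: -5475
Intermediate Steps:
B(G) = 9 + G³ (B(G) = 9 + (G*G)*G = 9 + G²*G = 9 + G³)
-75*B(4) = -75*(9 + 4³) = -75*(9 + 64) = -75*73 = -5475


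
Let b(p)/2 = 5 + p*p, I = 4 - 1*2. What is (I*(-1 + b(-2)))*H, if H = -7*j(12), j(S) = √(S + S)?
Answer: -476*√6 ≈ -1166.0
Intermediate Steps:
j(S) = √2*√S (j(S) = √(2*S) = √2*√S)
I = 2 (I = 4 - 2 = 2)
b(p) = 10 + 2*p² (b(p) = 2*(5 + p*p) = 2*(5 + p²) = 10 + 2*p²)
H = -14*√6 (H = -7*√2*√12 = -7*√2*2*√3 = -14*√6 ≈ -34.293)
(I*(-1 + b(-2)))*H = (2*(-1 + (10 + 2*(-2)²)))*(-14*√6) = (2*(-1 + (10 + 2*4)))*(-14*√6) = (2*(-1 + (10 + 8)))*(-14*√6) = (2*(-1 + 18))*(-14*√6) = (2*17)*(-14*√6) = 34*(-14*√6) = -476*√6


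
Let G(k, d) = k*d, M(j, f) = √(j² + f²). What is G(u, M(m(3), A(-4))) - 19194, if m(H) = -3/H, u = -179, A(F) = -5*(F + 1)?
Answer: -19194 - 179*√226 ≈ -21885.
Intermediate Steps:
A(F) = -5 - 5*F (A(F) = -5*(1 + F) = -5 - 5*F)
M(j, f) = √(f² + j²)
G(k, d) = d*k
G(u, M(m(3), A(-4))) - 19194 = √((-5 - 5*(-4))² + (-3/3)²)*(-179) - 19194 = √((-5 + 20)² + (-3*⅓)²)*(-179) - 19194 = √(15² + (-1)²)*(-179) - 19194 = √(225 + 1)*(-179) - 19194 = √226*(-179) - 19194 = -179*√226 - 19194 = -19194 - 179*√226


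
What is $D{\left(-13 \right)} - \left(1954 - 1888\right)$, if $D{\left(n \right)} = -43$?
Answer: $-109$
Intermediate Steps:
$D{\left(-13 \right)} - \left(1954 - 1888\right) = -43 - \left(1954 - 1888\right) = -43 - 66 = -109$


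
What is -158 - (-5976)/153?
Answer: -2022/17 ≈ -118.94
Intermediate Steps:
-158 - (-5976)/153 = -158 - 83*(-8/17) = -158 + 664/17 = -2022/17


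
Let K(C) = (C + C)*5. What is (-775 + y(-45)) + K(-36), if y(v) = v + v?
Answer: -1225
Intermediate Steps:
y(v) = 2*v
K(C) = 10*C (K(C) = (2*C)*5 = 10*C)
(-775 + y(-45)) + K(-36) = (-775 + 2*(-45)) + 10*(-36) = (-775 - 90) - 360 = -865 - 360 = -1225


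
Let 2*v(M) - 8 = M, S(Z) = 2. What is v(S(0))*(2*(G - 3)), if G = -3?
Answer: -60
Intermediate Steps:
v(M) = 4 + M/2
v(S(0))*(2*(G - 3)) = (4 + (1/2)*2)*(2*(-3 - 3)) = (4 + 1)*(2*(-6)) = 5*(-12) = -60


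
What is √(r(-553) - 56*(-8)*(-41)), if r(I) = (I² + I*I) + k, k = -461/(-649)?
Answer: √249877792439/649 ≈ 770.23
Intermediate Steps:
k = 461/649 (k = -461*(-1/649) = 461/649 ≈ 0.71032)
r(I) = 461/649 + 2*I² (r(I) = (I² + I*I) + 461/649 = (I² + I²) + 461/649 = 2*I² + 461/649 = 461/649 + 2*I²)
√(r(-553) - 56*(-8)*(-41)) = √((461/649 + 2*(-553)²) - 56*(-8)*(-41)) = √((461/649 + 2*305809) + 448*(-41)) = √((461/649 + 611618) - 18368) = √(396940543/649 - 18368) = √(385019711/649) = √249877792439/649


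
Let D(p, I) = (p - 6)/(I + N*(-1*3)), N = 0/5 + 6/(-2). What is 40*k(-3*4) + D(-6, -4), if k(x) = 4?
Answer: 788/5 ≈ 157.60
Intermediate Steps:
N = -3 (N = 0*(1/5) + 6*(-1/2) = 0 - 3 = -3)
D(p, I) = (-6 + p)/(9 + I) (D(p, I) = (p - 6)/(I - (-3)*3) = (-6 + p)/(I - 3*(-3)) = (-6 + p)/(I + 9) = (-6 + p)/(9 + I))
40*k(-3*4) + D(-6, -4) = 40*4 + (-6 - 6)/(9 - 4) = 160 - 12/5 = 788/5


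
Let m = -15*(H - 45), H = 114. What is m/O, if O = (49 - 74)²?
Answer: -207/125 ≈ -1.6560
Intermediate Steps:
m = -1035 (m = -15*(114 - 45) = -15*69 = -1035)
O = 625 (O = (-25)² = 625)
m/O = -1035/625 = -1035*1/625 = -207/125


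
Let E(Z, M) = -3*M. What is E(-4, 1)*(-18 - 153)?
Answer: 513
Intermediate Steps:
E(-4, 1)*(-18 - 153) = (-3*1)*(-18 - 153) = -3*(-171) = 513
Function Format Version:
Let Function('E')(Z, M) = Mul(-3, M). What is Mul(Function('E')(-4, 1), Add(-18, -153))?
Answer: 513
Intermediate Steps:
Mul(Function('E')(-4, 1), Add(-18, -153)) = Mul(Mul(-3, 1), Add(-18, -153)) = Mul(-3, -171) = 513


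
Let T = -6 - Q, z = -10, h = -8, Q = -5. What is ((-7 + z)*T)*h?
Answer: -136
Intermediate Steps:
T = -1 (T = -6 - 1*(-5) = -6 + 5 = -1)
((-7 + z)*T)*h = ((-7 - 10)*(-1))*(-8) = -17*(-1)*(-8) = 17*(-8) = -136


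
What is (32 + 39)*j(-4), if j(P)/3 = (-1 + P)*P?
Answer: 4260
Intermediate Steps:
j(P) = 3*P*(-1 + P) (j(P) = 3*((-1 + P)*P) = 3*(P*(-1 + P)) = 3*P*(-1 + P))
(32 + 39)*j(-4) = (32 + 39)*(3*(-4)*(-1 - 4)) = 71*(3*(-4)*(-5)) = 71*60 = 4260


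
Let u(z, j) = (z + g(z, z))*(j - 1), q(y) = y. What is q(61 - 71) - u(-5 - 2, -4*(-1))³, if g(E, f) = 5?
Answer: 206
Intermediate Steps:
u(z, j) = (-1 + j)*(5 + z) (u(z, j) = (z + 5)*(j - 1) = (5 + z)*(-1 + j) = (-1 + j)*(5 + z))
q(61 - 71) - u(-5 - 2, -4*(-1))³ = (61 - 71) - (-5 - (-5 - 2) + 5*(-4*(-1)) + (-4*(-1))*(-5 - 2))³ = -10 - (-5 - 1*(-7) + 5*4 + 4*(-7))³ = -10 - (-5 + 7 + 20 - 28)³ = -10 - 1*(-6)³ = -10 - 1*(-216) = -10 + 216 = 206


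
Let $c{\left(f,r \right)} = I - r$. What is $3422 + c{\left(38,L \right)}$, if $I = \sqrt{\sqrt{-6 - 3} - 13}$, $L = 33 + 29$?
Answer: $3360 + \sqrt{-13 + 3 i} \approx 3360.4 + 3.6292 i$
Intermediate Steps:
$L = 62$
$I = \sqrt{-13 + 3 i}$ ($I = \sqrt{\sqrt{-9} - 13} = \sqrt{3 i - 13} = \sqrt{-13 + 3 i} \approx 0.41332 + 3.6292 i$)
$c{\left(f,r \right)} = \sqrt{-13 + 3 i} - r$
$3422 + c{\left(38,L \right)} = 3422 + \left(\sqrt{-13 + 3 i} - 62\right) = 3422 - \left(62 - \sqrt{-13 + 3 i}\right) = 3360 + \sqrt{-13 + 3 i}$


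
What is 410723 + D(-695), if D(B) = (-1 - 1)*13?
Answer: 410697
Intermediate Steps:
D(B) = -26 (D(B) = -2*13 = -26)
410723 + D(-695) = 410723 - 26 = 410697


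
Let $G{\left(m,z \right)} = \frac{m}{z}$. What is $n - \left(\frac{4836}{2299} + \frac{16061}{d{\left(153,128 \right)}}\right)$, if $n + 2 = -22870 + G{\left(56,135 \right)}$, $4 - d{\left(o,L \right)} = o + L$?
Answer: $- \frac{1961491521427}{85971105} \approx -22816.0$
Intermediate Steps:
$d{\left(o,L \right)} = 4 - L - o$ ($d{\left(o,L \right)} = 4 - \left(o + L\right) = 4 - \left(L + o\right) = 4 - L - o$)
$n = - \frac{3087664}{135}$ ($n = -2 - \left(22870 - \frac{56}{135}\right) = -2 + \left(-22870 + 56 \cdot \frac{1}{135}\right) = -2 + \left(-22870 + \frac{56}{135}\right) = -2 - \frac{3087394}{135} = - \frac{3087664}{135} \approx -22872.0$)
$n - \left(\frac{4836}{2299} + \frac{16061}{d{\left(153,128 \right)}}\right) = - \frac{3087664}{135} - \left(\frac{4836}{2299} + \frac{16061}{4 - 128 - 153}\right) = - \frac{3087664}{135} - \left(\frac{4836}{2299} + \frac{16061}{-277}\right) = - \frac{3087664}{135} - - \frac{35584667}{636823} = - \frac{3087664}{135} + \left(- \frac{4836}{2299} + \frac{16061}{277}\right) = - \frac{3087664}{135} + \frac{35584667}{636823} = - \frac{1961491521427}{85971105}$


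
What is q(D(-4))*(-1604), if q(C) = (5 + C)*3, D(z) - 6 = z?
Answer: -33684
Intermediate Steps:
D(z) = 6 + z
q(C) = 15 + 3*C
q(D(-4))*(-1604) = (15 + 3*(6 - 4))*(-1604) = (15 + 3*2)*(-1604) = (15 + 6)*(-1604) = 21*(-1604) = -33684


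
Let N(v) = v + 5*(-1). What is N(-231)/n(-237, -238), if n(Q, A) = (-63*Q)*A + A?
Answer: 59/888454 ≈ 6.6407e-5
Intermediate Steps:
n(Q, A) = A - 63*A*Q (n(Q, A) = -63*A*Q + A = A - 63*A*Q)
N(v) = -5 + v (N(v) = v - 5 = -5 + v)
N(-231)/n(-237, -238) = (-5 - 231)/((-238*(1 - 63*(-237)))) = -236*(-1/(238*(1 + 14931))) = -236/((-238*14932)) = -236/(-3553816) = -236*(-1/3553816) = 59/888454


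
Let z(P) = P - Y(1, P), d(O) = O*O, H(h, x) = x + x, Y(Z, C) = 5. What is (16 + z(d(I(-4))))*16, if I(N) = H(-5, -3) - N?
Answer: 240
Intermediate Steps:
H(h, x) = 2*x
I(N) = -6 - N (I(N) = 2*(-3) - N = -6 - N)
d(O) = O²
z(P) = -5 + P (z(P) = P - 1*5 = P - 5 = -5 + P)
(16 + z(d(I(-4))))*16 = (16 + (-5 + (-6 - 1*(-4))²))*16 = (16 + (-5 + (-6 + 4)²))*16 = (16 + (-5 + (-2)²))*16 = (16 + (-5 + 4))*16 = (16 - 1)*16 = 15*16 = 240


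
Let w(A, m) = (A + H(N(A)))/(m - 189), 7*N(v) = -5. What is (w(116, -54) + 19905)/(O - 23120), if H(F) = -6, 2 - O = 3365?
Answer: -4836805/6435369 ≈ -0.75160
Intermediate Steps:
O = -3363 (O = 2 - 1*3365 = 2 - 3365 = -3363)
N(v) = -5/7 (N(v) = (1/7)*(-5) = -5/7)
w(A, m) = (-6 + A)/(-189 + m) (w(A, m) = (A - 6)/(m - 189) = (-6 + A)/(-189 + m))
(w(116, -54) + 19905)/(O - 23120) = ((-6 + 116)/(-189 - 54) + 19905)/(-3363 - 23120) = (110/(-243) + 19905)/(-26483) = (-1/243*110 + 19905)*(-1/26483) = (-110/243 + 19905)*(-1/26483) = (4836805/243)*(-1/26483) = -4836805/6435369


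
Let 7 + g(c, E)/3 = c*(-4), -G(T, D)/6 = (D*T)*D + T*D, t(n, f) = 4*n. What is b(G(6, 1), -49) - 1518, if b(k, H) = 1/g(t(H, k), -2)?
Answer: -3538457/2331 ≈ -1518.0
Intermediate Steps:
G(T, D) = -6*D*T - 6*T*D² (G(T, D) = -6*((D*T)*D + T*D) = -6*(T*D² + D*T) = -6*(D*T + T*D²) = -6*D*T - 6*T*D²)
g(c, E) = -21 - 12*c (g(c, E) = -21 + 3*(c*(-4)) = -21 + 3*(-4*c) = -21 - 12*c)
b(k, H) = 1/(-21 - 48*H)
b(G(6, 1), -49) - 1518 = -1/(21 + 48*(-49)) - 1518 = -1/(21 - 2352) - 1518 = -1/(-2331) - 1518 = -1*(-1/2331) - 1518 = 1/2331 - 1518 = -3538457/2331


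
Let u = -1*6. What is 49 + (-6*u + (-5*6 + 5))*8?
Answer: 137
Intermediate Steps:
u = -6
49 + (-6*u + (-5*6 + 5))*8 = 49 + (-6*(-6) + (-5*6 + 5))*8 = 49 + (36 + (-30 + 5))*8 = 49 + (36 - 25)*8 = 49 + 11*8 = 49 + 88 = 137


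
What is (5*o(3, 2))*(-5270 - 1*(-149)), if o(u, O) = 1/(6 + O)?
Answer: -25605/8 ≈ -3200.6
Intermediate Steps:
(5*o(3, 2))*(-5270 - 1*(-149)) = (5/(6 + 2))*(-5270 - 1*(-149)) = (5/8)*(-5270 + 149) = (5*(⅛))*(-5121) = (5/8)*(-5121) = -25605/8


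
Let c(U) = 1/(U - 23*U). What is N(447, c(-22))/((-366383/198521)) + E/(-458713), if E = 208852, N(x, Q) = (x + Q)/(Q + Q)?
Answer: -19701793742864709/336129290158 ≈ -58614.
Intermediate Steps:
c(U) = -1/(22*U) (c(U) = 1/(-22*U) = -1/(22*U))
N(x, Q) = (Q + x)/(2*Q) (N(x, Q) = (Q + x)/((2*Q)) = (Q + x)*(1/(2*Q)) = (Q + x)/(2*Q))
N(447, c(-22))/((-366383/198521)) + E/(-458713) = ((-1/22/(-22) + 447)/(2*((-1/22/(-22)))))/((-366383/198521)) + 208852/(-458713) = ((-1/22*(-1/22) + 447)/(2*((-1/22*(-1/22)))))/((-366383*1/198521)) + 208852*(-1/458713) = ((1/484 + 447)/(2*(1/484)))/(-366383/198521) - 208852/458713 = ((½)*484*(216349/484))*(-198521/366383) - 208852/458713 = (216349/2)*(-198521/366383) - 208852/458713 = -42949819829/732766 - 208852/458713 = -19701793742864709/336129290158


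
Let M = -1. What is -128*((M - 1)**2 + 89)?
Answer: -11904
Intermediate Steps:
-128*((M - 1)**2 + 89) = -128*((-1 - 1)**2 + 89) = -128*((-2)**2 + 89) = -128*(4 + 89) = -128*93 = -11904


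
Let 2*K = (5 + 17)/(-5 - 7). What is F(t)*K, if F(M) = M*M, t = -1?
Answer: -11/12 ≈ -0.91667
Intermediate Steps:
F(M) = M²
K = -11/12 (K = ((5 + 17)/(-5 - 7))/2 = (22/(-12))/2 = (22*(-1/12))/2 = (½)*(-11/6) = -11/12 ≈ -0.91667)
F(t)*K = (-1)²*(-11/12) = 1*(-11/12) = -11/12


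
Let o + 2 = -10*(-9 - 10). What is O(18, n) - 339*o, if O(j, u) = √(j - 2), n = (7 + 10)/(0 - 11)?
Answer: -63728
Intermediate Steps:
o = 188 (o = -2 - 10*(-9 - 10) = -2 - 10*(-19) = -2 + 190 = 188)
n = -17/11 (n = 17/(-11) = 17*(-1/11) = -17/11 ≈ -1.5455)
O(j, u) = √(-2 + j)
O(18, n) - 339*o = √(-2 + 18) - 339*188 = √16 - 63732 = 4 - 63732 = -63728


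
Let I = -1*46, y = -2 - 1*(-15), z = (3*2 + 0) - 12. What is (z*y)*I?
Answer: 3588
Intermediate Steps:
z = -6 (z = (6 + 0) - 12 = 6 - 12 = -6)
y = 13 (y = -2 + 15 = 13)
I = -46
(z*y)*I = -6*13*(-46) = -78*(-46) = 3588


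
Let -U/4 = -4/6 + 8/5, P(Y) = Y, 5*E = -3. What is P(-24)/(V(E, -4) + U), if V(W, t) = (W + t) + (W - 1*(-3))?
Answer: 360/89 ≈ 4.0449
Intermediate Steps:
E = -3/5 (E = (1/5)*(-3) = -3/5 ≈ -0.60000)
V(W, t) = 3 + t + 2*W (V(W, t) = (W + t) + (W + 3) = (W + t) + (3 + W) = 3 + t + 2*W)
U = -56/15 (U = -4*(-4/6 + 8/5) = -4*(-4*1/6 + 8*(1/5)) = -4*(-2/3 + 8/5) = -4*14/15 = -56/15 ≈ -3.7333)
P(-24)/(V(E, -4) + U) = -24/((3 - 4 + 2*(-3/5)) - 56/15) = -24/((3 - 4 - 6/5) - 56/15) = -24/(-11/5 - 56/15) = -24/(-89/15) = -15/89*(-24) = 360/89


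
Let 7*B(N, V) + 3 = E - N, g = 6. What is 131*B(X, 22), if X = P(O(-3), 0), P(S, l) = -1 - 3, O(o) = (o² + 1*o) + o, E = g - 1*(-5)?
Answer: 1572/7 ≈ 224.57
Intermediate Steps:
E = 11 (E = 6 - 1*(-5) = 6 + 5 = 11)
O(o) = o² + 2*o (O(o) = (o² + o) + o = (o + o²) + o = o² + 2*o)
P(S, l) = -4
X = -4
B(N, V) = 8/7 - N/7 (B(N, V) = -3/7 + (11 - N)/7 = -3/7 + (11/7 - N/7) = 8/7 - N/7)
131*B(X, 22) = 131*(8/7 - ⅐*(-4)) = 131*(8/7 + 4/7) = 131*(12/7) = 1572/7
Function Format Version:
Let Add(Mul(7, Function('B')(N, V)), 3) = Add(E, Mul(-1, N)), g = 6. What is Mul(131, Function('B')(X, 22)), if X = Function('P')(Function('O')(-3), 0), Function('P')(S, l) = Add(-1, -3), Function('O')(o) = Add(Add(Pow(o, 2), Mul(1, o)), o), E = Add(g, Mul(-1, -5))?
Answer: Rational(1572, 7) ≈ 224.57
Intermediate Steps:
E = 11 (E = Add(6, Mul(-1, -5)) = Add(6, 5) = 11)
Function('O')(o) = Add(Pow(o, 2), Mul(2, o)) (Function('O')(o) = Add(Add(Pow(o, 2), o), o) = Add(Add(o, Pow(o, 2)), o) = Add(Pow(o, 2), Mul(2, o)))
Function('P')(S, l) = -4
X = -4
Function('B')(N, V) = Add(Rational(8, 7), Mul(Rational(-1, 7), N)) (Function('B')(N, V) = Add(Rational(-3, 7), Mul(Rational(1, 7), Add(11, Mul(-1, N)))) = Add(Rational(-3, 7), Add(Rational(11, 7), Mul(Rational(-1, 7), N))) = Add(Rational(8, 7), Mul(Rational(-1, 7), N)))
Mul(131, Function('B')(X, 22)) = Mul(131, Add(Rational(8, 7), Mul(Rational(-1, 7), -4))) = Mul(131, Add(Rational(8, 7), Rational(4, 7))) = Mul(131, Rational(12, 7)) = Rational(1572, 7)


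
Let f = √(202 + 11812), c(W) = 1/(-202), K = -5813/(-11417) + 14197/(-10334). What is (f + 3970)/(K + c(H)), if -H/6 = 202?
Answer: -23653877489830/5181283973 - 5958155539*√12014/5181283973 ≈ -4691.3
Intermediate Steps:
H = -1212 (H = -6*202 = -1212)
K = -102015607/117983278 (K = -5813*(-1/11417) + 14197*(-1/10334) = 5813/11417 - 14197/10334 = -102015607/117983278 ≈ -0.86466)
c(W) = -1/202
f = √12014 ≈ 109.61
(f + 3970)/(K + c(H)) = (√12014 + 3970)/(-102015607/117983278 - 1/202) = (3970 + √12014)/(-5181283973/5958155539) = (3970 + √12014)*(-5958155539/5181283973) = -23653877489830/5181283973 - 5958155539*√12014/5181283973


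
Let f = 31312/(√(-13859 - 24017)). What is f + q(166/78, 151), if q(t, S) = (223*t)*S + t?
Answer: 2794942/39 - 15656*I*√9469/9469 ≈ 71665.0 - 160.89*I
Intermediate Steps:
q(t, S) = t + 223*S*t (q(t, S) = 223*S*t + t = t + 223*S*t)
f = -15656*I*√9469/9469 (f = 31312/(√(-37876)) = 31312/((2*I*√9469)) = 31312*(-I*√9469/18938) = -15656*I*√9469/9469 ≈ -160.89*I)
f + q(166/78, 151) = -15656*I*√9469/9469 + (166/78)*(1 + 223*151) = -15656*I*√9469/9469 + (166*(1/78))*(1 + 33673) = -15656*I*√9469/9469 + (83/39)*33674 = -15656*I*√9469/9469 + 2794942/39 = 2794942/39 - 15656*I*√9469/9469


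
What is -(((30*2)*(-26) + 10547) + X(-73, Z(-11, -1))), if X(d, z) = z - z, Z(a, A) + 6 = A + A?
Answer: -8987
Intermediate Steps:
Z(a, A) = -6 + 2*A (Z(a, A) = -6 + (A + A) = -6 + 2*A)
X(d, z) = 0
-(((30*2)*(-26) + 10547) + X(-73, Z(-11, -1))) = -(((30*2)*(-26) + 10547) + 0) = -((60*(-26) + 10547) + 0) = -((-1560 + 10547) + 0) = -(8987 + 0) = -1*8987 = -8987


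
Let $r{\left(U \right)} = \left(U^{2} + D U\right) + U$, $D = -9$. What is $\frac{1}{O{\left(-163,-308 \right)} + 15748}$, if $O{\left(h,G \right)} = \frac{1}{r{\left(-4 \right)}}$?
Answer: $\frac{48}{755905} \approx 6.35 \cdot 10^{-5}$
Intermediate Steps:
$r{\left(U \right)} = U^{2} - 8 U$ ($r{\left(U \right)} = \left(U^{2} - 9 U\right) + U = U^{2} - 8 U$)
$O{\left(h,G \right)} = \frac{1}{48}$ ($O{\left(h,G \right)} = \frac{1}{\left(-4\right) \left(-8 - 4\right)} = \frac{1}{\left(-4\right) \left(-12\right)} = \frac{1}{48}$)
$\frac{1}{O{\left(-163,-308 \right)} + 15748} = \frac{1}{\frac{1}{48} + 15748} = \frac{1}{\frac{755905}{48}} = \frac{48}{755905}$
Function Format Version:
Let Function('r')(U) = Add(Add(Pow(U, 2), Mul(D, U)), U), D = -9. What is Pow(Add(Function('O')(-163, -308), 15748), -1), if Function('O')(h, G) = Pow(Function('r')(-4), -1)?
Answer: Rational(48, 755905) ≈ 6.3500e-5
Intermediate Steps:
Function('r')(U) = Add(Pow(U, 2), Mul(-8, U)) (Function('r')(U) = Add(Add(Pow(U, 2), Mul(-9, U)), U) = Add(Pow(U, 2), Mul(-8, U)))
Function('O')(h, G) = Rational(1, 48) (Function('O')(h, G) = Pow(Mul(-4, Add(-8, -4)), -1) = Pow(Mul(-4, -12), -1) = Pow(48, -1) = Rational(1, 48))
Pow(Add(Function('O')(-163, -308), 15748), -1) = Pow(Add(Rational(1, 48), 15748), -1) = Pow(Rational(755905, 48), -1) = Rational(48, 755905)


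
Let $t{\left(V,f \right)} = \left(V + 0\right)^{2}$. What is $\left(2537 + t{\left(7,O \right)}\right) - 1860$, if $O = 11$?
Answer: $726$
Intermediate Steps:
$t{\left(V,f \right)} = V^{2}$
$\left(2537 + t{\left(7,O \right)}\right) - 1860 = \left(2537 + 7^{2}\right) - 1860 = \left(2537 + 49\right) - 1860 = 2586 - 1860 = 726$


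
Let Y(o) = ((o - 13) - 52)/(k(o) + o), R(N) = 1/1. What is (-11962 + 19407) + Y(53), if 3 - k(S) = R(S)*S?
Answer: 7441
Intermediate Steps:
R(N) = 1
k(S) = 3 - S
Y(o) = -65/3 + o/3 (Y(o) = ((o - 13) - 52)/((3 - o) + o) = ((-13 + o) - 52)/3 = (-65 + o)*(⅓) = -65/3 + o/3)
(-11962 + 19407) + Y(53) = (-11962 + 19407) + (-65/3 + (⅓)*53) = 7445 + (-65/3 + 53/3) = 7445 - 4 = 7441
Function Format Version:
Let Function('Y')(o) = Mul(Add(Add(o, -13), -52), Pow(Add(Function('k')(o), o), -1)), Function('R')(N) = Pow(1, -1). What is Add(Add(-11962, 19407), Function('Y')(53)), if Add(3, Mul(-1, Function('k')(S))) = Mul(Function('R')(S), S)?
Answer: 7441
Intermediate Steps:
Function('R')(N) = 1
Function('k')(S) = Add(3, Mul(-1, S)) (Function('k')(S) = Add(3, Mul(-1, Mul(1, S))) = Add(3, Mul(-1, S)))
Function('Y')(o) = Add(Rational(-65, 3), Mul(Rational(1, 3), o)) (Function('Y')(o) = Mul(Add(Add(o, -13), -52), Pow(Add(Add(3, Mul(-1, o)), o), -1)) = Mul(Add(Add(-13, o), -52), Pow(3, -1)) = Mul(Add(-65, o), Rational(1, 3)) = Add(Rational(-65, 3), Mul(Rational(1, 3), o)))
Add(Add(-11962, 19407), Function('Y')(53)) = Add(Add(-11962, 19407), Add(Rational(-65, 3), Mul(Rational(1, 3), 53))) = Add(7445, Add(Rational(-65, 3), Rational(53, 3))) = Add(7445, -4) = 7441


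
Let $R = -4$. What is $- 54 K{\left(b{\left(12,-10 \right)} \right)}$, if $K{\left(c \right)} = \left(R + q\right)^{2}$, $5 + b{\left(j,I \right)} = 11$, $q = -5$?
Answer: $-4374$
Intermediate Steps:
$b{\left(j,I \right)} = 6$ ($b{\left(j,I \right)} = -5 + 11 = 6$)
$K{\left(c \right)} = 81$ ($K{\left(c \right)} = \left(-4 - 5\right)^{2} = \left(-9\right)^{2} = 81$)
$- 54 K{\left(b{\left(12,-10 \right)} \right)} = \left(-54\right) 81 = -4374$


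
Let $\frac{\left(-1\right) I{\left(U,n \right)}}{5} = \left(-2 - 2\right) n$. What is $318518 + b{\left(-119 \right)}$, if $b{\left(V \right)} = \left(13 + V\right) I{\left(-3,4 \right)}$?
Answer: $310038$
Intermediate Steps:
$I{\left(U,n \right)} = 20 n$ ($I{\left(U,n \right)} = - 5 \left(-2 - 2\right) n = - 5 \left(- 4 n\right) = 20 n$)
$b{\left(V \right)} = 1040 + 80 V$ ($b{\left(V \right)} = \left(13 + V\right) 20 \cdot 4 = \left(13 + V\right) 80 = 1040 + 80 V$)
$318518 + b{\left(-119 \right)} = 318518 + \left(1040 + 80 \left(-119\right)\right) = 318518 + \left(1040 - 9520\right) = 318518 - 8480 = 310038$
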